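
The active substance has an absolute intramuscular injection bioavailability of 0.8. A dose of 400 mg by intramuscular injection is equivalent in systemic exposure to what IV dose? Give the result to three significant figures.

Systemic exposure from an extravascular dose = F × D_ev, so the equivalent IV dose is F × D_ev.
D_iv = F × D_ev = 0.8 × 400 = 320 mg

D_iv = 320 mg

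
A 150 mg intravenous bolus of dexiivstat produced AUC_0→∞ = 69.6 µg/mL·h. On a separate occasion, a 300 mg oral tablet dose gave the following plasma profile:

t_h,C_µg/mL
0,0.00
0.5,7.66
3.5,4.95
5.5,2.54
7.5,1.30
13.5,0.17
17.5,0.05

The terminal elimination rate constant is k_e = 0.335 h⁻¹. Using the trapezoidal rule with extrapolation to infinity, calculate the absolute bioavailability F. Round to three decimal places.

F = 0.267

Trapezoidal AUC_0→17.5 (oral tablet):
  [0→0.5]: (0.00+7.66)/2 × 0.5 = 1.915
  [0.5→3.5]: (7.66+4.95)/2 × 3 = 18.915
  [3.5→5.5]: (4.95+2.54)/2 × 2 = 7.49
  [5.5→7.5]: (2.54+1.30)/2 × 2 = 3.84
  [7.5→13.5]: (1.30+0.17)/2 × 6 = 4.41
  [13.5→17.5]: (0.17+0.05)/2 × 4 = 0.44
  Sum = 37.01 µg/mL·h
Tail: C_last/k_e = 0.05/0.335 = 0.149
AUC_0→∞ (oral tablet) = 37.01 + 0.149 = 37.159 µg/mL·h
F = (AUC_ev/D_ev)/(AUC_iv/D_iv) = (37.159/300)/(69.6/150) = 0.123863/0.464 = 0.2669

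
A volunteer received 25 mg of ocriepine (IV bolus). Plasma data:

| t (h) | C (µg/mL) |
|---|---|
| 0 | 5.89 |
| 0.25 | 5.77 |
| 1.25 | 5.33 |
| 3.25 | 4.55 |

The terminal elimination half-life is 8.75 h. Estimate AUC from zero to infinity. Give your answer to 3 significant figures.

AUC = 74.3 µg/mL·h

Trapezoidal AUC_0→3.25:
  [0→0.25]: (5.89+5.77)/2 × 0.25 = 1.4575
  [0.25→1.25]: (5.77+5.33)/2 × 1 = 5.55
  [1.25→3.25]: (5.33+4.55)/2 × 2 = 9.88
  Sum = 16.8875 µg/mL·h
k_e = ln2 / t½ = 0.693147 / 8.75 = 0.0792 h^-1
Extrapolated tail: C_last / k_e = 4.55 / 0.0792 = 57.449
AUC_0→∞ = 16.8875 + 57.449 = 74.3365 µg/mL·h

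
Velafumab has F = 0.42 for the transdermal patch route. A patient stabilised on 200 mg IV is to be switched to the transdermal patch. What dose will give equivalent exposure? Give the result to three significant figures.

D_transdermal = 476 mg

For equal systemic exposure: F × D_ev = D_iv
D_ev = D_iv / F = 200 / 0.42 = 476.19 mg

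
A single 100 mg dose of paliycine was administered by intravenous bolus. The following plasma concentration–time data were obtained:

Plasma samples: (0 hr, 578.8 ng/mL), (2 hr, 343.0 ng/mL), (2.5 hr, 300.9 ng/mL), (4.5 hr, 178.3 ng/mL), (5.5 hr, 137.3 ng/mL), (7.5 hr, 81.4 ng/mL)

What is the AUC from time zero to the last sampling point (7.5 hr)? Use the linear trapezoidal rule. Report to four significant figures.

Trapezoidal AUC_0→7.5:
  [0→2]: (578.8+343.0)/2 × 2 = 921.8
  [2→2.5]: (343.0+300.9)/2 × 0.5 = 160.975
  [2.5→4.5]: (300.9+178.3)/2 × 2 = 479.2
  [4.5→5.5]: (178.3+137.3)/2 × 1 = 157.8
  [5.5→7.5]: (137.3+81.4)/2 × 2 = 218.7
  Sum = 1938.475 ng/mL·hr

AUC = 1938 ng/mL·hr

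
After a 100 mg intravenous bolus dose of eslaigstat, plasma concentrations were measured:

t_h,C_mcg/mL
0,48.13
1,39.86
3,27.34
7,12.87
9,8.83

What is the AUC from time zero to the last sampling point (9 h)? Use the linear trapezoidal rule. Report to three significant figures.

AUC = 213 mcg/mL·h

Trapezoidal AUC_0→9:
  [0→1]: (48.13+39.86)/2 × 1 = 43.995
  [1→3]: (39.86+27.34)/2 × 2 = 67.2
  [3→7]: (27.34+12.87)/2 × 4 = 80.42
  [7→9]: (12.87+8.83)/2 × 2 = 21.7
  Sum = 213.315 mcg/mL·h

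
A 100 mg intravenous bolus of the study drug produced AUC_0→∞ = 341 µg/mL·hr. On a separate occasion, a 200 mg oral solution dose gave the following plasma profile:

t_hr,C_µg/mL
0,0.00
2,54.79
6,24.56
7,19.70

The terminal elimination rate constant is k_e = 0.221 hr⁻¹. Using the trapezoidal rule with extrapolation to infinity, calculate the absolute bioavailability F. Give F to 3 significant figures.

Trapezoidal AUC_0→7 (oral solution):
  [0→2]: (0.00+54.79)/2 × 2 = 54.79
  [2→6]: (54.79+24.56)/2 × 4 = 158.7
  [6→7]: (24.56+19.70)/2 × 1 = 22.13
  Sum = 235.62 µg/mL·hr
Tail: C_last/k_e = 19.70/0.221 = 89.140
AUC_0→∞ (oral solution) = 235.62 + 89.140 = 324.76 µg/mL·hr
F = (AUC_ev/D_ev)/(AUC_iv/D_iv) = (324.76/200)/(341/100) = 1.6238/3.41 = 0.4762

F = 0.476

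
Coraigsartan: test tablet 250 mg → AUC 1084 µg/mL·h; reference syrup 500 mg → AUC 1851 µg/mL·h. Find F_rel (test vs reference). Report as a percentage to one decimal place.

F_rel = (AUC_test/D_test) / (AUC_ref/D_ref)
      = (1084/250) / (1851/500)
      = 4.336 / 3.702 = 1.1713 = 117.13%

F_rel = 117.1%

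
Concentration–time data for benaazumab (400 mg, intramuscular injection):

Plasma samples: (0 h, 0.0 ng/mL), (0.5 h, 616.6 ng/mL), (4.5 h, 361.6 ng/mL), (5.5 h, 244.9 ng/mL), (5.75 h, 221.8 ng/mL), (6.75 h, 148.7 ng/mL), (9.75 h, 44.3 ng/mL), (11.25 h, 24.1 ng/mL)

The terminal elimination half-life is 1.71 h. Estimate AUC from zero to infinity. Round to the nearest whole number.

Trapezoidal AUC_0→11.25:
  [0→0.5]: (0.0+616.6)/2 × 0.5 = 154.15
  [0.5→4.5]: (616.6+361.6)/2 × 4 = 1956.4
  [4.5→5.5]: (361.6+244.9)/2 × 1 = 303.25
  [5.5→5.75]: (244.9+221.8)/2 × 0.25 = 58.3375
  [5.75→6.75]: (221.8+148.7)/2 × 1 = 185.25
  [6.75→9.75]: (148.7+44.3)/2 × 3 = 289.5
  [9.75→11.25]: (44.3+24.1)/2 × 1.5 = 51.3
  Sum = 2998.1875 ng/mL·h
k_e = ln2 / t½ = 0.693147 / 1.71 = 0.4053 h^-1
Extrapolated tail: C_last / k_e = 24.1 / 0.4053 = 59.462
AUC_0→∞ = 2998.1875 + 59.462 = 3057.6495 ng/mL·h

AUC = 3058 ng/mL·h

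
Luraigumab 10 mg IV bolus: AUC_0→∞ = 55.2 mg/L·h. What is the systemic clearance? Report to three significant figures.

CL = Dose_iv / AUC_0→∞
   = 10 / 55.2 = 0.181159 L/h

CL = 0.181 L/h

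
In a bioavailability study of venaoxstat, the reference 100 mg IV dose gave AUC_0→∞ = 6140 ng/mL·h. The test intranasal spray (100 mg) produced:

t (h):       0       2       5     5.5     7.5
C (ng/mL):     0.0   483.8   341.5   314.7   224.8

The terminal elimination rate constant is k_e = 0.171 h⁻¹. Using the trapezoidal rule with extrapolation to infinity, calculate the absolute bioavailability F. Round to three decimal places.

Trapezoidal AUC_0→7.5 (intranasal spray):
  [0→2]: (0.0+483.8)/2 × 2 = 483.8
  [2→5]: (483.8+341.5)/2 × 3 = 1237.95
  [5→5.5]: (341.5+314.7)/2 × 0.5 = 164.05
  [5.5→7.5]: (314.7+224.8)/2 × 2 = 539.5
  Sum = 2425.3 ng/mL·h
Tail: C_last/k_e = 224.8/0.171 = 1314.620
AUC_0→∞ (intranasal spray) = 2425.3 + 1314.620 = 3739.92 ng/mL·h
F = (AUC_ev/D_ev)/(AUC_iv/D_iv) = (3739.92/100)/(6140/100) = 37.3992/61.4 = 0.6091

F = 0.609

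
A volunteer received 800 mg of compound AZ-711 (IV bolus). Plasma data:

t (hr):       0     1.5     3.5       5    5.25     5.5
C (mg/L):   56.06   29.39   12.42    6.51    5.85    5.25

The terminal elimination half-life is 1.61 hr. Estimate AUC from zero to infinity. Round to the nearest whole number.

Trapezoidal AUC_0→5.5:
  [0→1.5]: (56.06+29.39)/2 × 1.5 = 64.0875
  [1.5→3.5]: (29.39+12.42)/2 × 2 = 41.81
  [3.5→5]: (12.42+6.51)/2 × 1.5 = 14.1975
  [5→5.25]: (6.51+5.85)/2 × 0.25 = 1.545
  [5.25→5.5]: (5.85+5.25)/2 × 0.25 = 1.3875
  Sum = 123.0275 mg/L·hr
k_e = ln2 / t½ = 0.693147 / 1.61 = 0.4305 hr^-1
Extrapolated tail: C_last / k_e = 5.25 / 0.4305 = 12.195
AUC_0→∞ = 123.0275 + 12.195 = 135.2225 mg/L·hr

AUC = 135 mg/L·hr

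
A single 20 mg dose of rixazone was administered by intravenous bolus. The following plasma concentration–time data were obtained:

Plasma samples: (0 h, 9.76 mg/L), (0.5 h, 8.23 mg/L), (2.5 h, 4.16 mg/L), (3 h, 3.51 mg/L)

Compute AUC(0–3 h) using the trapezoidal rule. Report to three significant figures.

Trapezoidal AUC_0→3:
  [0→0.5]: (9.76+8.23)/2 × 0.5 = 4.4975
  [0.5→2.5]: (8.23+4.16)/2 × 2 = 12.39
  [2.5→3]: (4.16+3.51)/2 × 0.5 = 1.9175
  Sum = 18.805 mg/L·h

AUC = 18.8 mg/L·h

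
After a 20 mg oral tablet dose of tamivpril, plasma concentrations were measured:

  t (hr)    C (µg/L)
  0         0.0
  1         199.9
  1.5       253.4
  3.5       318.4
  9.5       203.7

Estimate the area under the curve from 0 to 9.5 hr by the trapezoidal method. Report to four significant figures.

Trapezoidal AUC_0→9.5:
  [0→1]: (0.0+199.9)/2 × 1 = 99.95
  [1→1.5]: (199.9+253.4)/2 × 0.5 = 113.325
  [1.5→3.5]: (253.4+318.4)/2 × 2 = 571.8
  [3.5→9.5]: (318.4+203.7)/2 × 6 = 1566.3
  Sum = 2351.375 µg/L·hr

AUC = 2351 µg/L·hr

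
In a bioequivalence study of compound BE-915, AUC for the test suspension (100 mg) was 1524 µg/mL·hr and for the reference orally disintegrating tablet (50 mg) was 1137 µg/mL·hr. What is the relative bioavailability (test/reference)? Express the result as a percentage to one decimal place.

F_rel = 67.0%

F_rel = (AUC_test/D_test) / (AUC_ref/D_ref)
      = (1524/100) / (1137/50)
      = 15.24 / 22.74 = 0.6702 = 67.02%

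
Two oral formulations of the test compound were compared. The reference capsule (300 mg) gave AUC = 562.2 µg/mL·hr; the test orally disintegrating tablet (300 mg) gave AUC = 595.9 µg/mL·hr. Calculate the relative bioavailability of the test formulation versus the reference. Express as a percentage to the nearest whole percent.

F_rel = (AUC_test/D_test) / (AUC_ref/D_ref)
      = (595.9/300) / (562.2/300)
      = 1.98633 / 1.874 = 1.0599 = 105.99%

F_rel = 106%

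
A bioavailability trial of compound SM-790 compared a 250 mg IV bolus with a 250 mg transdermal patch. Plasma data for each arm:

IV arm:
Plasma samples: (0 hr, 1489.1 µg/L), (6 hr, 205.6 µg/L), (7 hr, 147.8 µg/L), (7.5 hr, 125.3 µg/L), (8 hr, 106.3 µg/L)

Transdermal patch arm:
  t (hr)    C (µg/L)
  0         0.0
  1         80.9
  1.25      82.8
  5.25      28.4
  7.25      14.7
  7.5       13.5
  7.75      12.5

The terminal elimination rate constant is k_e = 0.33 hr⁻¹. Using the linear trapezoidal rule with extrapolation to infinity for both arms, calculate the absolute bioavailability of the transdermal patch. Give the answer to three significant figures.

F = 0.0650

Trapezoidal AUC_0→8 (IV):
  [0→6]: (1489.1+205.6)/2 × 6 = 5084.1
  [6→7]: (205.6+147.8)/2 × 1 = 176.7
  [7→7.5]: (147.8+125.3)/2 × 0.5 = 68.275
  [7.5→8]: (125.3+106.3)/2 × 0.5 = 57.9
  Sum = 5386.975 µg/L·hr
IV tail: 106.3/0.33 = 322.121; AUC_iv,0→∞ = 5386.975 + 322.121 = 5709.096 µg/L·hr
Trapezoidal AUC_0→7.75 (transdermal patch):
  [0→1]: (0.0+80.9)/2 × 1 = 40.45
  [1→1.25]: (80.9+82.8)/2 × 0.25 = 20.4625
  [1.25→5.25]: (82.8+28.4)/2 × 4 = 222.4
  [5.25→7.25]: (28.4+14.7)/2 × 2 = 43.1
  [7.25→7.5]: (14.7+13.5)/2 × 0.25 = 3.525
  [7.5→7.75]: (13.5+12.5)/2 × 0.25 = 3.25
  Sum = 333.1875 µg/L·hr
transdermal patch tail: 12.5/0.33 = 37.879; AUC_ev,0→∞ = 333.1875 + 37.879 = 371.0665 µg/L·hr
F = (AUC_ev/D_ev)/(AUC_iv/D_iv) = (371.0665/250)/(5709.096/250) = 1.484266/22.836384 = 0.0650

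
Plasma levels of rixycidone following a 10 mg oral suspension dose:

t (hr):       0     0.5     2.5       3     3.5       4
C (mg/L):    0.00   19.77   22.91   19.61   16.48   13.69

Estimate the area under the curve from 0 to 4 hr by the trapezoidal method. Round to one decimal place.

Trapezoidal AUC_0→4:
  [0→0.5]: (0.00+19.77)/2 × 0.5 = 4.9425
  [0.5→2.5]: (19.77+22.91)/2 × 2 = 42.68
  [2.5→3]: (22.91+19.61)/2 × 0.5 = 10.63
  [3→3.5]: (19.61+16.48)/2 × 0.5 = 9.0225
  [3.5→4]: (16.48+13.69)/2 × 0.5 = 7.5425
  Sum = 74.8175 mg/L·hr

AUC = 74.8 mg/L·hr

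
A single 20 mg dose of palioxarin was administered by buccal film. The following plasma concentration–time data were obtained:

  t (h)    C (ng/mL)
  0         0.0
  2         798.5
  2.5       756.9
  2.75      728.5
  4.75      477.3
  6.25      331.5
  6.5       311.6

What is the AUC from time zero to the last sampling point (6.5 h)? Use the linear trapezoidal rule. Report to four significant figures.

AUC = 3266 ng/mL·h

Trapezoidal AUC_0→6.5:
  [0→2]: (0.0+798.5)/2 × 2 = 798.5
  [2→2.5]: (798.5+756.9)/2 × 0.5 = 388.85
  [2.5→2.75]: (756.9+728.5)/2 × 0.25 = 185.675
  [2.75→4.75]: (728.5+477.3)/2 × 2 = 1205.8
  [4.75→6.25]: (477.3+331.5)/2 × 1.5 = 606.6
  [6.25→6.5]: (331.5+311.6)/2 × 0.25 = 80.3875
  Sum = 3265.8125 ng/mL·h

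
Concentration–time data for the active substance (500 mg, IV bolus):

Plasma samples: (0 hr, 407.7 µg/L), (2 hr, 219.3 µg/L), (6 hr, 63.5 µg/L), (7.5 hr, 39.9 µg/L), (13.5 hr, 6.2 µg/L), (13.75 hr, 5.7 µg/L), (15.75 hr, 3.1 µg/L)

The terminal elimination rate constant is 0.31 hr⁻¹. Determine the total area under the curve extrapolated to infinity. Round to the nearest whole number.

Trapezoidal AUC_0→15.75:
  [0→2]: (407.7+219.3)/2 × 2 = 627.0
  [2→6]: (219.3+63.5)/2 × 4 = 565.6
  [6→7.5]: (63.5+39.9)/2 × 1.5 = 77.55
  [7.5→13.5]: (39.9+6.2)/2 × 6 = 138.3
  [13.5→13.75]: (6.2+5.7)/2 × 0.25 = 1.4875
  [13.75→15.75]: (5.7+3.1)/2 × 2 = 8.8
  Sum = 1418.7375 µg/L·hr
Extrapolated tail: C_last / k_e = 3.1 / 0.31 = 10.000
AUC_0→∞ = 1418.7375 + 10.000 = 1428.7375 µg/L·hr

AUC = 1429 µg/L·hr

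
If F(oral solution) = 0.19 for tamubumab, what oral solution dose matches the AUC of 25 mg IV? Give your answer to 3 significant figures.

D_oral = 132 mg

For equal systemic exposure: F × D_ev = D_iv
D_ev = D_iv / F = 25 / 0.19 = 131.579 mg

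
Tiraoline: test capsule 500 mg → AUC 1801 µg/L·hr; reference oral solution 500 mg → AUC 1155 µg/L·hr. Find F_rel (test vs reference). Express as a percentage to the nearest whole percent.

F_rel = 156%

F_rel = (AUC_test/D_test) / (AUC_ref/D_ref)
      = (1801/500) / (1155/500)
      = 3.602 / 2.31 = 1.5593 = 155.93%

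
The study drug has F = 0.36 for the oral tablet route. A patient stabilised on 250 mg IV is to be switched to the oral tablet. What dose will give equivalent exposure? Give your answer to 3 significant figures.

For equal systemic exposure: F × D_ev = D_iv
D_ev = D_iv / F = 250 / 0.36 = 694.444 mg

D_oral = 694 mg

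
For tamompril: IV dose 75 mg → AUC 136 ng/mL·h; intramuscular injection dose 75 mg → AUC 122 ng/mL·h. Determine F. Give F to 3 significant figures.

F = 0.897

F = (AUC_ev / D_ev) / (AUC_iv / D_iv)
  = (122/75) / (136/75)
  = 1.62667 / 1.81333 = 0.8971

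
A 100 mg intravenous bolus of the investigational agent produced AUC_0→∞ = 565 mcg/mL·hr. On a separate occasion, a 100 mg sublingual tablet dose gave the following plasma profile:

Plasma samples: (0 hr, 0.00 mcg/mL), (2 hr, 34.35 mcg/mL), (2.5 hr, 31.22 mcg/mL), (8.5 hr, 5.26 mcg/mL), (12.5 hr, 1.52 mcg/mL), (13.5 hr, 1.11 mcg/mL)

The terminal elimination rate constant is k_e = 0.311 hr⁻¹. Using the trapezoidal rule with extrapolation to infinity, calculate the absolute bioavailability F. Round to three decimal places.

F = 0.316

Trapezoidal AUC_0→13.5 (sublingual tablet):
  [0→2]: (0.00+34.35)/2 × 2 = 34.35
  [2→2.5]: (34.35+31.22)/2 × 0.5 = 16.3925
  [2.5→8.5]: (31.22+5.26)/2 × 6 = 109.44
  [8.5→12.5]: (5.26+1.52)/2 × 4 = 13.56
  [12.5→13.5]: (1.52+1.11)/2 × 1 = 1.315
  Sum = 175.0575 mcg/mL·hr
Tail: C_last/k_e = 1.11/0.311 = 3.569
AUC_0→∞ (sublingual tablet) = 175.0575 + 3.569 = 178.6265 mcg/mL·hr
F = (AUC_ev/D_ev)/(AUC_iv/D_iv) = (178.6265/100)/(565/100) = 1.786265/5.65 = 0.3162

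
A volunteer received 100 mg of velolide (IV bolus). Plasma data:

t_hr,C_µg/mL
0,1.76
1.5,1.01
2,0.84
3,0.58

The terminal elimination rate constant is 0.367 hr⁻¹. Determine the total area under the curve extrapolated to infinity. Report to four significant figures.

Trapezoidal AUC_0→3:
  [0→1.5]: (1.76+1.01)/2 × 1.5 = 2.0775
  [1.5→2]: (1.01+0.84)/2 × 0.5 = 0.4625
  [2→3]: (0.84+0.58)/2 × 1 = 0.71
  Sum = 3.25 µg/mL·hr
Extrapolated tail: C_last / k_e = 0.58 / 0.367 = 1.580
AUC_0→∞ = 3.25 + 1.580 = 4.83 µg/mL·hr

AUC = 4.830 µg/mL·hr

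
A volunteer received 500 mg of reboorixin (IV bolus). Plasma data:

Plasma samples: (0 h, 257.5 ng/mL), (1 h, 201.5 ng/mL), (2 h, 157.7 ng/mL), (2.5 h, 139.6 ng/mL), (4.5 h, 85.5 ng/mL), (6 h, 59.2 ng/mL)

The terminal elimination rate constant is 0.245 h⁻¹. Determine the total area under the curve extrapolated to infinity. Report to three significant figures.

AUC = 1060 ng/mL·h

Trapezoidal AUC_0→6:
  [0→1]: (257.5+201.5)/2 × 1 = 229.5
  [1→2]: (201.5+157.7)/2 × 1 = 179.6
  [2→2.5]: (157.7+139.6)/2 × 0.5 = 74.325
  [2.5→4.5]: (139.6+85.5)/2 × 2 = 225.1
  [4.5→6]: (85.5+59.2)/2 × 1.5 = 108.525
  Sum = 817.05 ng/mL·h
Extrapolated tail: C_last / k_e = 59.2 / 0.245 = 241.633
AUC_0→∞ = 817.05 + 241.633 = 1058.683 ng/mL·h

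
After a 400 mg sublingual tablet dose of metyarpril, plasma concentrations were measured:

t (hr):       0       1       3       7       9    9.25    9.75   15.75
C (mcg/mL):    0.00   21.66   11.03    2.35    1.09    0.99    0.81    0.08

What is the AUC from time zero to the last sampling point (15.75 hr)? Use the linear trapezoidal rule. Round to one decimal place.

Trapezoidal AUC_0→15.75:
  [0→1]: (0.00+21.66)/2 × 1 = 10.83
  [1→3]: (21.66+11.03)/2 × 2 = 32.69
  [3→7]: (11.03+2.35)/2 × 4 = 26.76
  [7→9]: (2.35+1.09)/2 × 2 = 3.44
  [9→9.25]: (1.09+0.99)/2 × 0.25 = 0.26
  [9.25→9.75]: (0.99+0.81)/2 × 0.5 = 0.45
  [9.75→15.75]: (0.81+0.08)/2 × 6 = 2.67
  Sum = 77.1 mcg/mL·hr

AUC = 77.1 mcg/mL·hr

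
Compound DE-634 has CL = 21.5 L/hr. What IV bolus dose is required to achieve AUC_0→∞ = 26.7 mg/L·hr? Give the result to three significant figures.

Dose_iv = CL × AUC_0→∞
     = 21.5 × 26.7 = 574.05 mg

Dose = 574 mg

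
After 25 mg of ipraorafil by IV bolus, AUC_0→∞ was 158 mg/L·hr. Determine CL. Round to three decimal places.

CL = Dose_iv / AUC_0→∞
   = 25 / 158 = 0.158228 L/hr

CL = 0.158 L/hr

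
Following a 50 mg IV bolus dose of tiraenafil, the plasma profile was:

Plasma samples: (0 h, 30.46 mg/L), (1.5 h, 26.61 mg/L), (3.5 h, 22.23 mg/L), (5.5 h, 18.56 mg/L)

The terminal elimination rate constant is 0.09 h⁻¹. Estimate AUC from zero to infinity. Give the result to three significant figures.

AUC = 339 mg/L·h

Trapezoidal AUC_0→5.5:
  [0→1.5]: (30.46+26.61)/2 × 1.5 = 42.8025
  [1.5→3.5]: (26.61+22.23)/2 × 2 = 48.84
  [3.5→5.5]: (22.23+18.56)/2 × 2 = 40.79
  Sum = 132.4325 mg/L·h
Extrapolated tail: C_last / k_e = 18.56 / 0.09 = 206.222
AUC_0→∞ = 132.4325 + 206.222 = 338.6545 mg/L·h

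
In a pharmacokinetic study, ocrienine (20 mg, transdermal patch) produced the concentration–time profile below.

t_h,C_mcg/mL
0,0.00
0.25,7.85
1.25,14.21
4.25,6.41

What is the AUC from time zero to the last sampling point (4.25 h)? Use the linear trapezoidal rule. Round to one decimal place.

AUC = 42.9 mcg/mL·h

Trapezoidal AUC_0→4.25:
  [0→0.25]: (0.00+7.85)/2 × 0.25 = 0.98125
  [0.25→1.25]: (7.85+14.21)/2 × 1 = 11.03
  [1.25→4.25]: (14.21+6.41)/2 × 3 = 30.93
  Sum = 42.94125 mcg/mL·h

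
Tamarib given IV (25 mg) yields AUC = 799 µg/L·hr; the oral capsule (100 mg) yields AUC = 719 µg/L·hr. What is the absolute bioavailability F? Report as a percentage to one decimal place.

F = 22.5%

F = (AUC_ev / D_ev) / (AUC_iv / D_iv)
  = (719/100) / (799/25)
  = 7.19 / 31.96 = 0.2250
  = 22.50%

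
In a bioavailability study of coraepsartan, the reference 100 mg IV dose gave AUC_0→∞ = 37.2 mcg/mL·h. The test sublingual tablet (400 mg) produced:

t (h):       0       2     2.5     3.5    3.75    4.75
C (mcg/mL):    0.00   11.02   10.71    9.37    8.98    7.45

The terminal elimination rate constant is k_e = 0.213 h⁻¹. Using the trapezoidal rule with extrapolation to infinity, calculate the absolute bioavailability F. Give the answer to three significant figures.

Trapezoidal AUC_0→4.75 (sublingual tablet):
  [0→2]: (0.00+11.02)/2 × 2 = 11.02
  [2→2.5]: (11.02+10.71)/2 × 0.5 = 5.4325
  [2.5→3.5]: (10.71+9.37)/2 × 1 = 10.04
  [3.5→3.75]: (9.37+8.98)/2 × 0.25 = 2.29375
  [3.75→4.75]: (8.98+7.45)/2 × 1 = 8.215
  Sum = 37.00125 mcg/mL·h
Tail: C_last/k_e = 7.45/0.213 = 34.977
AUC_0→∞ (sublingual tablet) = 37.00125 + 34.977 = 71.97825 mcg/mL·h
F = (AUC_ev/D_ev)/(AUC_iv/D_iv) = (71.97825/400)/(37.2/100) = 0.179946/0.372 = 0.4837

F = 0.484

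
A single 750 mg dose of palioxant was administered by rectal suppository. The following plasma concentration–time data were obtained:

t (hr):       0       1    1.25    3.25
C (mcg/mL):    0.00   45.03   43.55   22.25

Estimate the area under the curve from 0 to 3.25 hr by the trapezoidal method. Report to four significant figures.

Trapezoidal AUC_0→3.25:
  [0→1]: (0.00+45.03)/2 × 1 = 22.515
  [1→1.25]: (45.03+43.55)/2 × 0.25 = 11.0725
  [1.25→3.25]: (43.55+22.25)/2 × 2 = 65.8
  Sum = 99.3875 mcg/mL·hr

AUC = 99.39 mcg/mL·hr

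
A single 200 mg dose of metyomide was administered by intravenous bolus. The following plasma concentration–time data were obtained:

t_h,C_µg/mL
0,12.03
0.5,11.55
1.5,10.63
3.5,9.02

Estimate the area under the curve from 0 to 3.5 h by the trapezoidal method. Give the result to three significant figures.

AUC = 36.6 µg/mL·h

Trapezoidal AUC_0→3.5:
  [0→0.5]: (12.03+11.55)/2 × 0.5 = 5.895
  [0.5→1.5]: (11.55+10.63)/2 × 1 = 11.09
  [1.5→3.5]: (10.63+9.02)/2 × 2 = 19.65
  Sum = 36.635 µg/mL·h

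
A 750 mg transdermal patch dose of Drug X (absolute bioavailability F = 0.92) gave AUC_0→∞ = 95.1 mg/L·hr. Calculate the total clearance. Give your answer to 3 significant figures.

CL = F × Dose / AUC_0→∞
   = 0.92 × 750 / 95.1 = 7.25552 L/hr

CL = 7.26 L/hr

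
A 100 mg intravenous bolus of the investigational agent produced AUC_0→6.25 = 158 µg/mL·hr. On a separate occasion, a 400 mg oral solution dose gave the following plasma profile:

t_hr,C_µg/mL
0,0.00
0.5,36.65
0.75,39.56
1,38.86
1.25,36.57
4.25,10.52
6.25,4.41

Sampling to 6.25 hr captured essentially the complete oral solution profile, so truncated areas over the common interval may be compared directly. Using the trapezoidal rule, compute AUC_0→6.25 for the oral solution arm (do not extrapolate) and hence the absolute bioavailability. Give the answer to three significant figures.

F = 0.195

Trapezoidal AUC_0→6.25 (oral solution):
  [0→0.5]: (0.00+36.65)/2 × 0.5 = 9.1625
  [0.5→0.75]: (36.65+39.56)/2 × 0.25 = 9.52625
  [0.75→1]: (39.56+38.86)/2 × 0.25 = 9.8025
  [1→1.25]: (38.86+36.57)/2 × 0.25 = 9.42875
  [1.25→4.25]: (36.57+10.52)/2 × 3 = 70.635
  [4.25→6.25]: (10.52+4.41)/2 × 2 = 14.93
  Sum = 123.485 µg/mL·hr
F = (AUC_ev/D_ev)/(AUC_iv/D_iv) = (123.485/400)/(158/100) = 0.3087125/1.58 = 0.1954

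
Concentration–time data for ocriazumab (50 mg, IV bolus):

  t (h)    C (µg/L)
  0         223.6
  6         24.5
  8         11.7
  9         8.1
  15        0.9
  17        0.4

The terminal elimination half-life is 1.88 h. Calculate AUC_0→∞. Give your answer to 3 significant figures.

AUC = 820 µg/L·h

Trapezoidal AUC_0→17:
  [0→6]: (223.6+24.5)/2 × 6 = 744.3
  [6→8]: (24.5+11.7)/2 × 2 = 36.2
  [8→9]: (11.7+8.1)/2 × 1 = 9.9
  [9→15]: (8.1+0.9)/2 × 6 = 27.0
  [15→17]: (0.9+0.4)/2 × 2 = 1.3
  Sum = 818.7 µg/L·h
k_e = ln2 / t½ = 0.693147 / 1.88 = 0.3687 h^-1
Extrapolated tail: C_last / k_e = 0.4 / 0.3687 = 1.085
AUC_0→∞ = 818.7 + 1.085 = 819.785 µg/L·h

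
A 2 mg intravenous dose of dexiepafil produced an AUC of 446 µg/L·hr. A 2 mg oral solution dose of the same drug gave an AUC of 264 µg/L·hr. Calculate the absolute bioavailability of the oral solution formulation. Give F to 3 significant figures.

F = (AUC_ev / D_ev) / (AUC_iv / D_iv)
  = (264/2) / (446/2)
  = 132 / 223 = 0.5919

F = 0.592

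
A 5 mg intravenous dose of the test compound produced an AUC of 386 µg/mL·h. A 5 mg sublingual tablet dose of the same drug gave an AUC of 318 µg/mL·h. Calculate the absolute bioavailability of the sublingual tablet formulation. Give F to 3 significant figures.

F = (AUC_ev / D_ev) / (AUC_iv / D_iv)
  = (318/5) / (386/5)
  = 63.6 / 77.2 = 0.8238

F = 0.824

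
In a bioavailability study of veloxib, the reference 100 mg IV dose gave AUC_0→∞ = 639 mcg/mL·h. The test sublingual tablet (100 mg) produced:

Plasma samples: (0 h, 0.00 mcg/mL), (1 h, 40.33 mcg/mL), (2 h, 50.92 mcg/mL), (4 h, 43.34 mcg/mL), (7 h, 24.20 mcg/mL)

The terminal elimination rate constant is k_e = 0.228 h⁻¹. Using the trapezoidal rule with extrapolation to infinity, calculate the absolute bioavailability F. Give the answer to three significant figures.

F = 0.575

Trapezoidal AUC_0→7 (sublingual tablet):
  [0→1]: (0.00+40.33)/2 × 1 = 20.165
  [1→2]: (40.33+50.92)/2 × 1 = 45.625
  [2→4]: (50.92+43.34)/2 × 2 = 94.26
  [4→7]: (43.34+24.20)/2 × 3 = 101.31
  Sum = 261.36 mcg/mL·h
Tail: C_last/k_e = 24.20/0.228 = 106.140
AUC_0→∞ (sublingual tablet) = 261.36 + 106.140 = 367.5 mcg/mL·h
F = (AUC_ev/D_ev)/(AUC_iv/D_iv) = (367.5/100)/(639/100) = 3.675/6.39 = 0.5751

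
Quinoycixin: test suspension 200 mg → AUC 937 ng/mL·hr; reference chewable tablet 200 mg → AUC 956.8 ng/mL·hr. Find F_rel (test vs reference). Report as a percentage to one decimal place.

F_rel = 97.9%

F_rel = (AUC_test/D_test) / (AUC_ref/D_ref)
      = (937/200) / (956.8/200)
      = 4.685 / 4.784 = 0.9793 = 97.93%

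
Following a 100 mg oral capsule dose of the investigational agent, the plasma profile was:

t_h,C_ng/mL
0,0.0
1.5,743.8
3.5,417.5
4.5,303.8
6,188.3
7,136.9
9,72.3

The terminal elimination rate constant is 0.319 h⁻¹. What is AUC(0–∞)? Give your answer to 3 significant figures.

AUC = 3050 ng/mL·h

Trapezoidal AUC_0→9:
  [0→1.5]: (0.0+743.8)/2 × 1.5 = 557.85
  [1.5→3.5]: (743.8+417.5)/2 × 2 = 1161.3
  [3.5→4.5]: (417.5+303.8)/2 × 1 = 360.65
  [4.5→6]: (303.8+188.3)/2 × 1.5 = 369.075
  [6→7]: (188.3+136.9)/2 × 1 = 162.6
  [7→9]: (136.9+72.3)/2 × 2 = 209.2
  Sum = 2820.675 ng/mL·h
Extrapolated tail: C_last / k_e = 72.3 / 0.319 = 226.646
AUC_0→∞ = 2820.675 + 226.646 = 3047.321 ng/mL·h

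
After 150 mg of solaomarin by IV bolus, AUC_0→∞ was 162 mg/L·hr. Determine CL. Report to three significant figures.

CL = 0.926 L/hr

CL = Dose_iv / AUC_0→∞
   = 150 / 162 = 0.925926 L/hr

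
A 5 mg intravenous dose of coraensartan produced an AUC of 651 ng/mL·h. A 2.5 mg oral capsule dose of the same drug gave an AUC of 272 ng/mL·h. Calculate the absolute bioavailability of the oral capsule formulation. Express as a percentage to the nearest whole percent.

F = 84%

F = (AUC_ev / D_ev) / (AUC_iv / D_iv)
  = (272/2.5) / (651/5)
  = 108.8 / 130.2 = 0.8356
  = 83.56%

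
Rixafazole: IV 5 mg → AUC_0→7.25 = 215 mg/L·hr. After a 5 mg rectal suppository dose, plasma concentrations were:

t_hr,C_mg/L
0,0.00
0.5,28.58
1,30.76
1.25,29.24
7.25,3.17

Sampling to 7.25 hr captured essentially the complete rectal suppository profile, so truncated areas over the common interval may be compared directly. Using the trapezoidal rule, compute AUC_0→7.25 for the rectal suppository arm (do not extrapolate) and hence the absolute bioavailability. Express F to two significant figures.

F = 0.59

Trapezoidal AUC_0→7.25 (rectal suppository):
  [0→0.5]: (0.00+28.58)/2 × 0.5 = 7.145
  [0.5→1]: (28.58+30.76)/2 × 0.5 = 14.835
  [1→1.25]: (30.76+29.24)/2 × 0.25 = 7.5
  [1.25→7.25]: (29.24+3.17)/2 × 6 = 97.23
  Sum = 126.71 mg/L·hr
F = (AUC_ev/D_ev)/(AUC_iv/D_iv) = (126.71/5)/(215/5) = 25.342/43 = 0.5893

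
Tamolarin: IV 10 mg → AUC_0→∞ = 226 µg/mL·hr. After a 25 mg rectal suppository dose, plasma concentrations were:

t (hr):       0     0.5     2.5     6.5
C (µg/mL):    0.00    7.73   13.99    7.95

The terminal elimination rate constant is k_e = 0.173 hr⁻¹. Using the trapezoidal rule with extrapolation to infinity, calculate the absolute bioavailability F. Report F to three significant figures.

F = 0.201

Trapezoidal AUC_0→6.5 (rectal suppository):
  [0→0.5]: (0.00+7.73)/2 × 0.5 = 1.9325
  [0.5→2.5]: (7.73+13.99)/2 × 2 = 21.72
  [2.5→6.5]: (13.99+7.95)/2 × 4 = 43.88
  Sum = 67.5325 µg/mL·hr
Tail: C_last/k_e = 7.95/0.173 = 45.954
AUC_0→∞ (rectal suppository) = 67.5325 + 45.954 = 113.4865 µg/mL·hr
F = (AUC_ev/D_ev)/(AUC_iv/D_iv) = (113.4865/25)/(226/10) = 4.53946/22.6 = 0.2009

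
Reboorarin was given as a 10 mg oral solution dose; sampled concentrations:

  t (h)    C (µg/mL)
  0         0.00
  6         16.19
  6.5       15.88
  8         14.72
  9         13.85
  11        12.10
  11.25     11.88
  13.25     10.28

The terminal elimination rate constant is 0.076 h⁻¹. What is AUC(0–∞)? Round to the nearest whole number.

Trapezoidal AUC_0→13.25:
  [0→6]: (0.00+16.19)/2 × 6 = 48.57
  [6→6.5]: (16.19+15.88)/2 × 0.5 = 8.0175
  [6.5→8]: (15.88+14.72)/2 × 1.5 = 22.95
  [8→9]: (14.72+13.85)/2 × 1 = 14.285
  [9→11]: (13.85+12.10)/2 × 2 = 25.95
  [11→11.25]: (12.10+11.88)/2 × 0.25 = 2.9975
  [11.25→13.25]: (11.88+10.28)/2 × 2 = 22.16
  Sum = 144.93 µg/mL·h
Extrapolated tail: C_last / k_e = 10.28 / 0.076 = 135.263
AUC_0→∞ = 144.93 + 135.263 = 280.193 µg/mL·h

AUC = 280 µg/mL·h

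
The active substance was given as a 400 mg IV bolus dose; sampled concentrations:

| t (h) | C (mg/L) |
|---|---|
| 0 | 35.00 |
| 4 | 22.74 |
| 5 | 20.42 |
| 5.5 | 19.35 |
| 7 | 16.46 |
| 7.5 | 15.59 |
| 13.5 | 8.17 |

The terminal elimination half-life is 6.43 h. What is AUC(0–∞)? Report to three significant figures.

Trapezoidal AUC_0→13.5:
  [0→4]: (35.00+22.74)/2 × 4 = 115.48
  [4→5]: (22.74+20.42)/2 × 1 = 21.58
  [5→5.5]: (20.42+19.35)/2 × 0.5 = 9.9425
  [5.5→7]: (19.35+16.46)/2 × 1.5 = 26.8575
  [7→7.5]: (16.46+15.59)/2 × 0.5 = 8.0125
  [7.5→13.5]: (15.59+8.17)/2 × 6 = 71.28
  Sum = 253.1525 mg/L·h
k_e = ln2 / t½ = 0.693147 / 6.43 = 0.1078 h^-1
Extrapolated tail: C_last / k_e = 8.17 / 0.1078 = 75.788
AUC_0→∞ = 253.1525 + 75.788 = 328.9405 mg/L·h

AUC = 329 mg/L·h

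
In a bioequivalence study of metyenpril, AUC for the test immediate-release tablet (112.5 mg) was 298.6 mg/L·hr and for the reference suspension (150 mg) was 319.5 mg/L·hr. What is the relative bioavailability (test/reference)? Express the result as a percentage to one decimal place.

F_rel = 124.6%

F_rel = (AUC_test/D_test) / (AUC_ref/D_ref)
      = (298.6/112.5) / (319.5/150)
      = 2.65422 / 2.13 = 1.2461 = 124.61%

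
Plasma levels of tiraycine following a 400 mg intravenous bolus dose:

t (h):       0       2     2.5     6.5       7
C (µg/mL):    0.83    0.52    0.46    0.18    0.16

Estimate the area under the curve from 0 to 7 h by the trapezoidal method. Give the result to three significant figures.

AUC = 2.96 µg/mL·h

Trapezoidal AUC_0→7:
  [0→2]: (0.83+0.52)/2 × 2 = 1.35
  [2→2.5]: (0.52+0.46)/2 × 0.5 = 0.245
  [2.5→6.5]: (0.46+0.18)/2 × 4 = 1.28
  [6.5→7]: (0.18+0.16)/2 × 0.5 = 0.085
  Sum = 2.96 µg/mL·h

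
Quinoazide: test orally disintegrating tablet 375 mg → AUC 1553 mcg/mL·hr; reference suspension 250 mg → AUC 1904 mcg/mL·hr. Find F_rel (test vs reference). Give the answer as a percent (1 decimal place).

F_rel = (AUC_test/D_test) / (AUC_ref/D_ref)
      = (1553/375) / (1904/250)
      = 4.14133 / 7.616 = 0.5438 = 54.38%

F_rel = 54.4%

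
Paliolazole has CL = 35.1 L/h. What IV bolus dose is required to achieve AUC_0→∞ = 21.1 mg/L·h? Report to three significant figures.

Dose_iv = CL × AUC_0→∞
     = 35.1 × 21.1 = 740.61 mg

Dose = 741 mg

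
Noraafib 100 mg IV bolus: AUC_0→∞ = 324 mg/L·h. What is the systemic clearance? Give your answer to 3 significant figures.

CL = Dose_iv / AUC_0→∞
   = 100 / 324 = 0.308642 L/h

CL = 0.309 L/h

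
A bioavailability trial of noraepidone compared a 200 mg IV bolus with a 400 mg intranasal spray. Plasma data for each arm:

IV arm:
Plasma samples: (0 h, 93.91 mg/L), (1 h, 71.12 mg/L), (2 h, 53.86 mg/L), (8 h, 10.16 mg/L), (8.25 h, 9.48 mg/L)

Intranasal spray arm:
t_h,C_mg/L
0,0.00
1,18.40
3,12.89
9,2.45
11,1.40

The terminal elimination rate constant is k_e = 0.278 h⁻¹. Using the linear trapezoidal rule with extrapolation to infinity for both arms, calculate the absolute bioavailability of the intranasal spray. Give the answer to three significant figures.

F = 0.128

Trapezoidal AUC_0→8.25 (IV):
  [0→1]: (93.91+71.12)/2 × 1 = 82.515
  [1→2]: (71.12+53.86)/2 × 1 = 62.49
  [2→8]: (53.86+10.16)/2 × 6 = 192.06
  [8→8.25]: (10.16+9.48)/2 × 0.25 = 2.455
  Sum = 339.52 mg/L·h
IV tail: 9.48/0.278 = 34.101; AUC_iv,0→∞ = 339.52 + 34.101 = 373.621 mg/L·h
Trapezoidal AUC_0→11 (intranasal spray):
  [0→1]: (0.00+18.40)/2 × 1 = 9.2
  [1→3]: (18.40+12.89)/2 × 2 = 31.29
  [3→9]: (12.89+2.45)/2 × 6 = 46.02
  [9→11]: (2.45+1.40)/2 × 2 = 3.85
  Sum = 90.36 mg/L·h
intranasal spray tail: 1.40/0.278 = 5.036; AUC_ev,0→∞ = 90.36 + 5.036 = 95.396 mg/L·h
F = (AUC_ev/D_ev)/(AUC_iv/D_iv) = (95.396/400)/(373.621/200) = 0.23849/1.868105 = 0.1277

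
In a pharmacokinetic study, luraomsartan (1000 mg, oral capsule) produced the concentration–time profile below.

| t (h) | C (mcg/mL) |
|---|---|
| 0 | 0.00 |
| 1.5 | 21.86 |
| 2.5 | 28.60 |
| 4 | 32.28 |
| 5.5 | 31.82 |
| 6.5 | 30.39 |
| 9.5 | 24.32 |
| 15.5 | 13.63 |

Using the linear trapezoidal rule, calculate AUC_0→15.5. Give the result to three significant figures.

Trapezoidal AUC_0→15.5:
  [0→1.5]: (0.00+21.86)/2 × 1.5 = 16.395
  [1.5→2.5]: (21.86+28.60)/2 × 1 = 25.23
  [2.5→4]: (28.60+32.28)/2 × 1.5 = 45.66
  [4→5.5]: (32.28+31.82)/2 × 1.5 = 48.075
  [5.5→6.5]: (31.82+30.39)/2 × 1 = 31.105
  [6.5→9.5]: (30.39+24.32)/2 × 3 = 82.065
  [9.5→15.5]: (24.32+13.63)/2 × 6 = 113.85
  Sum = 362.38 mcg/mL·h

AUC = 362 mcg/mL·h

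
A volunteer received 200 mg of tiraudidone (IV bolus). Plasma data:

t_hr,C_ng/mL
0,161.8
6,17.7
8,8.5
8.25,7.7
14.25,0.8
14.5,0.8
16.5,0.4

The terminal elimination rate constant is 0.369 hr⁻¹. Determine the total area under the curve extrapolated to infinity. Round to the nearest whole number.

Trapezoidal AUC_0→16.5:
  [0→6]: (161.8+17.7)/2 × 6 = 538.5
  [6→8]: (17.7+8.5)/2 × 2 = 26.2
  [8→8.25]: (8.5+7.7)/2 × 0.25 = 2.025
  [8.25→14.25]: (7.7+0.8)/2 × 6 = 25.5
  [14.25→14.5]: (0.8+0.8)/2 × 0.25 = 0.2
  [14.5→16.5]: (0.8+0.4)/2 × 2 = 1.2
  Sum = 593.625 ng/mL·hr
Extrapolated tail: C_last / k_e = 0.4 / 0.369 = 1.084
AUC_0→∞ = 593.625 + 1.084 = 594.709 ng/mL·hr

AUC = 595 ng/mL·hr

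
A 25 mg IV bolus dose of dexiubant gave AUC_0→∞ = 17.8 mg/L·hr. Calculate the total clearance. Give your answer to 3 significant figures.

CL = 1.40 L/hr

CL = Dose_iv / AUC_0→∞
   = 25 / 17.8 = 1.40449 L/hr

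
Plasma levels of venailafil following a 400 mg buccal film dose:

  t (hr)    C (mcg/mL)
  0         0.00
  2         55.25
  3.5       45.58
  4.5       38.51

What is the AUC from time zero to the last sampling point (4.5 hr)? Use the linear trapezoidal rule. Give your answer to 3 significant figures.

AUC = 173 mcg/mL·hr

Trapezoidal AUC_0→4.5:
  [0→2]: (0.00+55.25)/2 × 2 = 55.25
  [2→3.5]: (55.25+45.58)/2 × 1.5 = 75.6225
  [3.5→4.5]: (45.58+38.51)/2 × 1 = 42.045
  Sum = 172.9175 mcg/mL·hr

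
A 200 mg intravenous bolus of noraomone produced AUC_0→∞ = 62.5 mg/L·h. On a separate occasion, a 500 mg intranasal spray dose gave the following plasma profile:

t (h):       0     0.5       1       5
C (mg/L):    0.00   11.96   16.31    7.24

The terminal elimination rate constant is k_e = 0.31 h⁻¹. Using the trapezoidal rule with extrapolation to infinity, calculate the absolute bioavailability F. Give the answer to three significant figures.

F = 0.515

Trapezoidal AUC_0→5 (intranasal spray):
  [0→0.5]: (0.00+11.96)/2 × 0.5 = 2.99
  [0.5→1]: (11.96+16.31)/2 × 0.5 = 7.0675
  [1→5]: (16.31+7.24)/2 × 4 = 47.1
  Sum = 57.1575 mg/L·h
Tail: C_last/k_e = 7.24/0.31 = 23.355
AUC_0→∞ (intranasal spray) = 57.1575 + 23.355 = 80.5125 mg/L·h
F = (AUC_ev/D_ev)/(AUC_iv/D_iv) = (80.5125/500)/(62.5/200) = 0.161025/0.3125 = 0.5153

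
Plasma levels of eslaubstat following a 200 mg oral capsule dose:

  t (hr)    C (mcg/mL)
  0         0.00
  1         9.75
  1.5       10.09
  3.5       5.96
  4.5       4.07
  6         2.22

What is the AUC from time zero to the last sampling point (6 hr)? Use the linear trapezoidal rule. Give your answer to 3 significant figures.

Trapezoidal AUC_0→6:
  [0→1]: (0.00+9.75)/2 × 1 = 4.875
  [1→1.5]: (9.75+10.09)/2 × 0.5 = 4.96
  [1.5→3.5]: (10.09+5.96)/2 × 2 = 16.05
  [3.5→4.5]: (5.96+4.07)/2 × 1 = 5.015
  [4.5→6]: (4.07+2.22)/2 × 1.5 = 4.7175
  Sum = 35.6175 mcg/mL·hr

AUC = 35.6 mcg/mL·hr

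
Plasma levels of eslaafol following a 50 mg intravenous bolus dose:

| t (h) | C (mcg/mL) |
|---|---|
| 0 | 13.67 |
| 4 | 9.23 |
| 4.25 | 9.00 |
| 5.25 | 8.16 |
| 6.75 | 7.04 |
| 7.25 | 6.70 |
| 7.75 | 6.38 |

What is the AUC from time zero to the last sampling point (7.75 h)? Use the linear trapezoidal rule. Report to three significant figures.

AUC = 74.8 mcg/mL·h

Trapezoidal AUC_0→7.75:
  [0→4]: (13.67+9.23)/2 × 4 = 45.8
  [4→4.25]: (9.23+9.00)/2 × 0.25 = 2.27875
  [4.25→5.25]: (9.00+8.16)/2 × 1 = 8.58
  [5.25→6.75]: (8.16+7.04)/2 × 1.5 = 11.4
  [6.75→7.25]: (7.04+6.70)/2 × 0.5 = 3.435
  [7.25→7.75]: (6.70+6.38)/2 × 0.5 = 3.27
  Sum = 74.76375 mcg/mL·h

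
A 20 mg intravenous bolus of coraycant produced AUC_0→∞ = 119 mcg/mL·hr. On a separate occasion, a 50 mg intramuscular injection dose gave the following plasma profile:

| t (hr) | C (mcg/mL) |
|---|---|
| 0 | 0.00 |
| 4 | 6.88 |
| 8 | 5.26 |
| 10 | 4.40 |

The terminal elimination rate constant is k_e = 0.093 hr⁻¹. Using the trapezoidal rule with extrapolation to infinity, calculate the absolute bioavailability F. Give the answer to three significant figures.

F = 0.319

Trapezoidal AUC_0→10 (intramuscular injection):
  [0→4]: (0.00+6.88)/2 × 4 = 13.76
  [4→8]: (6.88+5.26)/2 × 4 = 24.28
  [8→10]: (5.26+4.40)/2 × 2 = 9.66
  Sum = 47.7 mcg/mL·hr
Tail: C_last/k_e = 4.40/0.093 = 47.312
AUC_0→∞ (intramuscular injection) = 47.7 + 47.312 = 95.012 mcg/mL·hr
F = (AUC_ev/D_ev)/(AUC_iv/D_iv) = (95.012/50)/(119/20) = 1.90024/5.95 = 0.3194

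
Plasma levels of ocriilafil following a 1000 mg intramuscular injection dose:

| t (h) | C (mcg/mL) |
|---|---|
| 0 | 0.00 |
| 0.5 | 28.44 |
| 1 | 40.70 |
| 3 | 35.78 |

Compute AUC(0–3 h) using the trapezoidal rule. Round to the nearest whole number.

Trapezoidal AUC_0→3:
  [0→0.5]: (0.00+28.44)/2 × 0.5 = 7.11
  [0.5→1]: (28.44+40.70)/2 × 0.5 = 17.285
  [1→3]: (40.70+35.78)/2 × 2 = 76.48
  Sum = 100.875 mcg/mL·h

AUC = 101 mcg/mL·h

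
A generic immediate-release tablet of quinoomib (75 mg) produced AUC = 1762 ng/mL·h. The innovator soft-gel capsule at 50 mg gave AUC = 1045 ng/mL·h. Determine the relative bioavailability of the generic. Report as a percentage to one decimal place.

F_rel = 112.4%

F_rel = (AUC_test/D_test) / (AUC_ref/D_ref)
      = (1762/75) / (1045/50)
      = 23.4933 / 20.9 = 1.1241 = 112.41%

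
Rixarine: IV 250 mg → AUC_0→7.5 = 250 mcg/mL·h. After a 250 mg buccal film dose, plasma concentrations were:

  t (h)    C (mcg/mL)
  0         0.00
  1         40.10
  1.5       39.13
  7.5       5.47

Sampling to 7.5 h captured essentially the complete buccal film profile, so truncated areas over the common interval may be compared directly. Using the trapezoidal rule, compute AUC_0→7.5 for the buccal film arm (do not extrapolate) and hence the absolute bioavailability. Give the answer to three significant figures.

F = 0.695

Trapezoidal AUC_0→7.5 (buccal film):
  [0→1]: (0.00+40.10)/2 × 1 = 20.05
  [1→1.5]: (40.10+39.13)/2 × 0.5 = 19.8075
  [1.5→7.5]: (39.13+5.47)/2 × 6 = 133.8
  Sum = 173.6575 mcg/mL·h
F = (AUC_ev/D_ev)/(AUC_iv/D_iv) = (173.6575/250)/(250/250) = 0.69463/1 = 0.6946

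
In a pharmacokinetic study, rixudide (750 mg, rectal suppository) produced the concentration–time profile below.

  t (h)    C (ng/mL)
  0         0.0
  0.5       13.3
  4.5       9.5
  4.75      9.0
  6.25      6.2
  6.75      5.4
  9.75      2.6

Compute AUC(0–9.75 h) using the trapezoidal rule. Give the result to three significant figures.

Trapezoidal AUC_0→9.75:
  [0→0.5]: (0.0+13.3)/2 × 0.5 = 3.325
  [0.5→4.5]: (13.3+9.5)/2 × 4 = 45.6
  [4.5→4.75]: (9.5+9.0)/2 × 0.25 = 2.3125
  [4.75→6.25]: (9.0+6.2)/2 × 1.5 = 11.4
  [6.25→6.75]: (6.2+5.4)/2 × 0.5 = 2.9
  [6.75→9.75]: (5.4+2.6)/2 × 3 = 12.0
  Sum = 77.5375 ng/mL·h

AUC = 77.5 ng/mL·h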